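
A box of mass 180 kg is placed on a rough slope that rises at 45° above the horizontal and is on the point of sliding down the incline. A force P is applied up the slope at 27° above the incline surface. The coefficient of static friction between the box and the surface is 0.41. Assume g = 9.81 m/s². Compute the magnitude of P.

On the verge of sliding down the incline, friction equals μN and acts up the slope.
Perpendicular: N + P sin 27° = W cos 45° = 1249 N.
Along incline: P cos 27° + μN = W sin 45° with W sin 45° = 1249 N.
Solving the pair for P and N: P = 1045 N, N = 774.1 N (and f = μN = 317.4 N).

P ≈ 1050 N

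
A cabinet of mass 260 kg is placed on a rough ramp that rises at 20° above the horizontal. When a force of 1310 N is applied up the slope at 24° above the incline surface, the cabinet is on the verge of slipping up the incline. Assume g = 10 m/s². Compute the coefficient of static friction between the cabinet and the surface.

μ ≈ 0.161

On the verge of sliding up the incline, friction is at its maximum μN and acts down the slope.
Perpendicular to incline: N = W cos 20° − P sin 24° = 2443 − 532.8 = 1910 N.
Along incline: P cos 24° − μN = W sin 20° → μ = −(W sin 20° − P cos 24°) / N = 0.161.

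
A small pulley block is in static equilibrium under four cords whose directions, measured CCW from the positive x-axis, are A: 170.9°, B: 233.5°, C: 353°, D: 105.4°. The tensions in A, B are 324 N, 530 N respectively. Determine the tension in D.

T_D ≈ 486 N

Resolve: ΣF_x = 324 cos 170.9° + 530 cos 233.5° + T_C cos 353° + T_D cos 105.4° = 0.
        ΣF_y = 324 sin 170.9° + 530 sin 233.5° + T_C sin 353° + T_D sin 105.4° = 0.
The known terms sum to (-635.2, -374.8) N, so 0.9925 T_C − 0.2656 T_D = 635.2 and -0.1219 T_C + 0.9641 T_D = 374.8.
Solving simultaneously: T_C = 770 N, T_D = 486.1 N.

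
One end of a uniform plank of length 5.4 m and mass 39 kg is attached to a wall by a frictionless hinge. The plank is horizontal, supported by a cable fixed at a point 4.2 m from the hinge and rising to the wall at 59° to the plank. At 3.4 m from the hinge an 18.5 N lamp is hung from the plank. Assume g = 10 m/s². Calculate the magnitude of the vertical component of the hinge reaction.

Take torques about the hinge: T sin 59° · 4.2 = 39×10×2.7 + 18.5×3.4 = 1115.9 N·m.
So T = 1115.9 / (0.8572 × 4.2) = 309.96 N.
ΣF_y = 0: H_y = (39×10 + 18.5) − T sin 59° = 408.5 − 265.69 = 142.81 N.

|H_y| ≈ 143 N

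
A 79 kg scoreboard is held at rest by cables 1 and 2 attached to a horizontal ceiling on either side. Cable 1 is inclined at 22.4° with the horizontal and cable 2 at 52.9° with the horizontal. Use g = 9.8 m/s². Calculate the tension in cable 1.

Weight W = 79 × 9.8 = 774.2 N acts straight down.
Horizontal: T_1 cos 22.4° = T_2 cos 52.9°  →  T_2 = 1.533 T_1.
Vertical: T_1 sin 22.4° + T_2 sin 52.9° = 774.2.
Substituting the horizontal relation into the vertical equation gives 1.604 T_1 = 774.2, so T_1 = 482.8 N.

T_1 ≈ 483 N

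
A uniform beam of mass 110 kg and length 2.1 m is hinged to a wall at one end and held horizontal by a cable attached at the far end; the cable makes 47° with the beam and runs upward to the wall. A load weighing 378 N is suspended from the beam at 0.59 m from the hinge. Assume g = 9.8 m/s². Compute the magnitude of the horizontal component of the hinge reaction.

Take torques about the hinge: T sin 47° · 2.1 = 110×9.8×1.05 + 378×0.59 = 1354.9 N·m.
So T = 1354.9 / (0.7314 × 2.1) = 882.2 N.
ΣF_x = 0: H_x = T cos 47° = 601.66 N.

H_x ≈ 602 N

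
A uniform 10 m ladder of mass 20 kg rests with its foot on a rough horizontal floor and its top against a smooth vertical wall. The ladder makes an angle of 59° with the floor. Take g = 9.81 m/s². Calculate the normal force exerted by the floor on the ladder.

N_floor ≈ 196 N

ΣF_y = 0: N_floor = 20×9.81 = 196.2 N.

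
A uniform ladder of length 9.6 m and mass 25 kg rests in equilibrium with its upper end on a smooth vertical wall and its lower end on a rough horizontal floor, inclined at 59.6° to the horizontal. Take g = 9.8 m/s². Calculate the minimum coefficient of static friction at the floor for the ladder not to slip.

ΣF_y = 0: N_floor = 25×9.8 = 245 N.
Torques about the foot: N_wall · 9.6 sin 59.6° = 25×9.8×4.8 cos 59.6° → N_wall = 71.87 N.
ΣF_x = 0: f_floor = N_wall = 71.87 N.
μ_min = f_floor / N_floor = 71.87 / 245 = 0.2933.

μ_min ≈ 0.293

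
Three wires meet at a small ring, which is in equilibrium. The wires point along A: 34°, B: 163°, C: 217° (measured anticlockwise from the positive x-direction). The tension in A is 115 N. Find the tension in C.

Resolve: ΣF_x = 115 cos 34° + T_B cos 163° + T_C cos 217° = 0.
        ΣF_y = 115 sin 34° + T_B sin 163° + T_C sin 217° = 0.
The known terms sum to (95.34, 64.31) N, so -0.9563 T_B − 0.7986 T_C = -95.34 and 0.2924 T_B − 0.6018 T_C = -64.31.
Solving simultaneously: T_B = 7.439 N, T_C = 110.5 N.

T_C ≈ 110 N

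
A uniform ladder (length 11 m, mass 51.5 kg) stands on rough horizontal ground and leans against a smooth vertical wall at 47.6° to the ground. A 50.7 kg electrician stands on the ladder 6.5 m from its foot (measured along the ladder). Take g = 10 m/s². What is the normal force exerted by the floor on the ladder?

ΣF_y = 0: N_floor = 51.5×10 + 50.7×10 = 1022 N.

N_floor ≈ 1020 N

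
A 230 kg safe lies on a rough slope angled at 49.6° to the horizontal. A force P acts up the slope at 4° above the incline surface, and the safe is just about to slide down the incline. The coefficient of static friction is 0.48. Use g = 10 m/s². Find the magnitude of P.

On the verge of sliding down the incline, friction equals μN and acts up the slope.
Perpendicular: N + P sin 4° = W cos 49.6° = 1491 N.
Along incline: P cos 4° + μN = W sin 49.6° with W sin 49.6° = 1752 N.
Solving the pair for P and N: P = 1075 N, N = 1416 N (and f = μN = 679.5 N).

P ≈ 1070 N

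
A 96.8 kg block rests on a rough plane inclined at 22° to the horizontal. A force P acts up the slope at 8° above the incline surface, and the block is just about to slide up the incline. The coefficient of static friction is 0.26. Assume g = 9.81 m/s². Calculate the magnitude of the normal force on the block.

On the verge of sliding up the incline, friction equals μN and acts down the slope.
Perpendicular: N + P sin 8° = W cos 22° = 880.5 N.
Along incline: P cos 8° = W sin 22° + μN  with W sin 22° = 355.7 N.
Solving the pair for P and N: P = 569.6 N, N = 801.2 N (and f = μN = 208.3 N).

N ≈ 801 N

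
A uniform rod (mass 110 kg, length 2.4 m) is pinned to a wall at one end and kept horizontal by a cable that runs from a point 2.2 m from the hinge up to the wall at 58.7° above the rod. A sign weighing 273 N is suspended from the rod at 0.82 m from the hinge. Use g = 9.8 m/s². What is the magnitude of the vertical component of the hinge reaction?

Take torques about the hinge: T sin 58.7° · 2.2 = 110×9.8×1.2 + 273×0.82 = 1517.5 N·m.
So T = 1517.5 / (0.8545 × 2.2) = 807.24 N.
ΣF_y = 0: H_y = (110×9.8 + 273) − T sin 58.7° = 1351 − 689.75 = 661.25 N.

|H_y| ≈ 661 N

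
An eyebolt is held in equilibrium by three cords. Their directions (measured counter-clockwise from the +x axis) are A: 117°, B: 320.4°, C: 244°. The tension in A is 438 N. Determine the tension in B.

Resolve: ΣF_x = 438 cos 117° + T_B cos 320.4° + T_C cos 244° = 0.
        ΣF_y = 438 sin 117° + T_B sin 320.4° + T_C sin 244° = 0.
The known terms sum to (-198.8, 390.3) N, so 0.7705 T_B − 0.4384 T_C = 198.8 and -0.6374 T_B − 0.8988 T_C = -390.3.
Solving simultaneously: T_B = 359.9 N, T_C = 179 N.

T_B ≈ 360 N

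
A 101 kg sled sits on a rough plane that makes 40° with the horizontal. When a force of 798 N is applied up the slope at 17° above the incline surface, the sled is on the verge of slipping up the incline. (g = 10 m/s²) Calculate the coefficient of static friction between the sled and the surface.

μ ≈ 0.211

On the verge of sliding up the incline, friction is at its maximum μN and acts down the slope.
Perpendicular to incline: N = W cos 40° − P sin 17° = 773.7 − 233.3 = 540.4 N.
Along incline: P cos 17° − μN = W sin 40° → μ = −(W sin 40° − P cos 17°) / N = 0.2108.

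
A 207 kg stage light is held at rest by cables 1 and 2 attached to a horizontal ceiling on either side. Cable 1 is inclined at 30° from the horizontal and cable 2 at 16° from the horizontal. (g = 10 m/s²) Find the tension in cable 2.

T_2 ≈ 2490 N

Weight W = 207 × 10 = 2070 N acts straight down.
Horizontal: T_1 cos 30° = T_2 cos 16°  →  T_1 = 1.11 T_2.
Vertical: T_1 sin 30° + T_2 sin 16° = 2070.
Substituting the horizontal relation into the vertical equation gives 0.8306 T_2 = 2070, so T_2 = 2492 N.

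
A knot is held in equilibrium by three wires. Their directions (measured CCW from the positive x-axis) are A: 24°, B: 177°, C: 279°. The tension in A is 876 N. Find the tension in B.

T_B ≈ 865 N

Resolve: ΣF_x = 876 cos 24° + T_B cos 177° + T_C cos 279° = 0.
        ΣF_y = 876 sin 24° + T_B sin 177° + T_C sin 279° = 0.
The known terms sum to (800.3, 356.3) N, so -0.9986 T_B + 0.1564 T_C = -800.3 and 0.0523 T_B − 0.9877 T_C = -356.3.
Solving simultaneously: T_B = 865.1 N, T_C = 406.6 N.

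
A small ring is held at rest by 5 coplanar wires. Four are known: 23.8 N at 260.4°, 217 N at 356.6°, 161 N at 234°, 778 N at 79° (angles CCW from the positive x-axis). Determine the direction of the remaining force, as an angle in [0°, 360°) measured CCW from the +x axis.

θ ≈ 246°

Sum the known components: ΣF_x = 266.5 N, ΣF_y = 597.1 N.
For equilibrium the remaining force must supply (−ΣF_x, −ΣF_y) = (-266.5, -597.1) N.
Magnitude = √((-266.5)² + (-597.1)²) = 653.9 N; direction = atan2(-597.1, -266.5) = 246.0°.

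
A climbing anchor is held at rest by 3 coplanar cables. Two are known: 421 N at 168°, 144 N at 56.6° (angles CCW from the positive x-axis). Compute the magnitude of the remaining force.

Sum the known components: ΣF_x = -332.5 N, ΣF_y = 207.7 N.
For equilibrium the remaining force must supply (−ΣF_x, −ΣF_y) = (332.5, -207.7) N.
Magnitude = √((332.5)² + (-207.7)²) = 392.1 N; direction = atan2(-207.7, 332.5) = 328.0°.

F ≈ 392 N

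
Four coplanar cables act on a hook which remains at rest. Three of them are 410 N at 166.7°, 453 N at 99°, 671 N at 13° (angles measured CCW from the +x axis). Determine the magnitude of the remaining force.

F ≈ 717 N

Sum the known components: ΣF_x = 183.9 N, ΣF_y = 692.7 N.
For equilibrium the remaining force must supply (−ΣF_x, −ΣF_y) = (-183.9, -692.7) N.
Magnitude = √((-183.9)² + (-692.7)²) = 716.7 N; direction = atan2(-692.7, -183.9) = 255.1°.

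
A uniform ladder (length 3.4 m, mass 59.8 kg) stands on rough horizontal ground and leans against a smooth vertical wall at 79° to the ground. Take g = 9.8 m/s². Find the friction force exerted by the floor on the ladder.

Torques about the foot: N_wall · 3.4 sin 79° = 59.8×9.8×1.7 cos 79° → N_wall = 56.957 N.
ΣF_x = 0: f_floor = N_wall = 56.957 N.

f ≈ 57 N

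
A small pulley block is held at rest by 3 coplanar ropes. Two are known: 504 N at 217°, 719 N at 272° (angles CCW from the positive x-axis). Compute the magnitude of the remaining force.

Sum the known components: ΣF_x = -377.4 N, ΣF_y = -1022 N.
For equilibrium the remaining force must supply (−ΣF_x, −ΣF_y) = (377.4, 1022) N.
Magnitude = √((377.4)² + (1022)²) = 1089 N; direction = atan2(1022, 377.4) = 69.7°.

F ≈ 1090 N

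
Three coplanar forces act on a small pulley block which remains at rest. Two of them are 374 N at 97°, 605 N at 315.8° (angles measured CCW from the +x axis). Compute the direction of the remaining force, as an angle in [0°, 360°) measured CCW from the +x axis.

Sum the known components: ΣF_x = 388.2 N, ΣF_y = -50.57 N.
For equilibrium the remaining force must supply (−ΣF_x, −ΣF_y) = (-388.2, 50.57) N.
Magnitude = √((-388.2)² + (50.57)²) = 391.4 N; direction = atan2(50.57, -388.2) = 172.6°.

θ ≈ 173°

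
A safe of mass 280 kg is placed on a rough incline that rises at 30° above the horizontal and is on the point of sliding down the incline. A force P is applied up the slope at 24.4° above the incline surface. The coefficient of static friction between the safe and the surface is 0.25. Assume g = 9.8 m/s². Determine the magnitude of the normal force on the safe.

On the verge of sliding down the incline, friction equals μN and acts up the slope.
Perpendicular: N + P sin 24.4° = W cos 30° = 2376 N.
Along incline: P cos 24.4° + μN = W sin 30° with W sin 30° = 1372 N.
Solving the pair for P and N: P = 963.5 N, N = 1978 N (and f = μN = 494.6 N).

N ≈ 1980 N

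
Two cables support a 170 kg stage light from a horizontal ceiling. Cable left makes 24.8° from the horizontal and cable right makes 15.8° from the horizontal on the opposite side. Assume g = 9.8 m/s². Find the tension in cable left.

T_left ≈ 2460 N

Weight W = 170 × 9.8 = 1666 N acts straight down.
Horizontal: T_left cos 24.8° = T_right cos 15.8°  →  T_right = 0.9434 T_left.
Vertical: T_left sin 24.8° + T_right sin 15.8° = 1666.
Substituting the horizontal relation into the vertical equation gives 0.6763 T_left = 1666, so T_left = 2463 N.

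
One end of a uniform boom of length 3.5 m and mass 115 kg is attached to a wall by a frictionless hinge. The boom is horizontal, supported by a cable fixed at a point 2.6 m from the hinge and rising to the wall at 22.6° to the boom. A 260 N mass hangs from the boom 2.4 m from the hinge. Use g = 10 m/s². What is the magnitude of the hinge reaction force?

|H| ≈ 2470 N

Take torques about the hinge: T sin 22.6° · 2.6 = 115×10×1.75 + 260×2.4 = 2636.5 N·m.
So T = 2636.5 / (0.3843 × 2.6) = 2638.7 N.
ΣF_x = 0: H_x = T cos 22.6° = 2436.1 N.
ΣF_y = 0: H_y = (115×10 + 260) − T sin 22.6° = 1410 − 1014 = 395.96 N.
|H| = √(H_x² + H_y²) = √((2436.1)² + (395.96)²) = 2468 N.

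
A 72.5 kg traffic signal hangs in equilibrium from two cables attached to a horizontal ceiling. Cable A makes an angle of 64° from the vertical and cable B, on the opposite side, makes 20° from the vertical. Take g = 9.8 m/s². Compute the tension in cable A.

T_A ≈ 244 N

Angles from the horizontal: cable A is 90° − 64° = 26°, cable B is 90° − 20° = 70°.
Weight W = 72.5 × 9.8 = 710.5 N acts straight down.
Horizontal: T_A cos 26° = T_B cos 70°  →  T_B = 2.628 T_A.
Vertical: T_A sin 26° + T_B sin 70° = 710.5.
Substituting the horizontal relation into the vertical equation gives 2.908 T_A = 710.5, so T_A = 244.3 N.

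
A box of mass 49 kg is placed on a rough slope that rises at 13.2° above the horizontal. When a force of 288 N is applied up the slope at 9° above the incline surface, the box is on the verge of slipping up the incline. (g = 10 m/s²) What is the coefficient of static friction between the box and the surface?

On the verge of sliding up the incline, friction is at its maximum μN and acts down the slope.
Perpendicular to incline: N = W cos 13.2° − P sin 9° = 477.1 − 45.05 = 432 N.
Along incline: P cos 9° − μN = W sin 13.2° → μ = −(W sin 13.2° − P cos 9°) / N = 0.3994.

μ ≈ 0.399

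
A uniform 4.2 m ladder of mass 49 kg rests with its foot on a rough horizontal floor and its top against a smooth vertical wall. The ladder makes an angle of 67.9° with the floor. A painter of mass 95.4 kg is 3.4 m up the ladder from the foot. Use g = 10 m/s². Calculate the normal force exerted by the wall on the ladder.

N_wall ≈ 413 N

Torques about the foot: N_wall · 4.2 sin 67.9° = 49×10×2.1 cos 67.9° + 95.4×10×3.4 cos 67.9° → N_wall = 413.08 N.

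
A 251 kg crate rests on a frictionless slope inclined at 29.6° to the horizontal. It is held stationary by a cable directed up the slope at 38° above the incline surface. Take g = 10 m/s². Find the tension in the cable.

Take axes along and perpendicular to the incline. Weight components: W sin 29.6° = 1240 N down-slope, W cos 29.6° = 2182 N into the surface.
Along incline: T cos 38° = W sin 29.6° → T = 1573 N.
Perpendicular: N = W cos 29.6° − T sin 38° = 1214 N.

T ≈ 1570 N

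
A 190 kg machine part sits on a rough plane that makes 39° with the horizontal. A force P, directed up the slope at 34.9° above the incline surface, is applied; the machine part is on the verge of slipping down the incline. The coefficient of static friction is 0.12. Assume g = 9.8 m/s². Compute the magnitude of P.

On the verge of sliding down the incline, friction equals μN and acts up the slope.
Perpendicular: N + P sin 34.9° = W cos 39° = 1447 N.
Along incline: P cos 34.9° + μN = W sin 39° with W sin 39° = 1172 N.
Solving the pair for P and N: P = 1328 N, N = 687.1 N (and f = μN = 82.45 N).

P ≈ 1330 N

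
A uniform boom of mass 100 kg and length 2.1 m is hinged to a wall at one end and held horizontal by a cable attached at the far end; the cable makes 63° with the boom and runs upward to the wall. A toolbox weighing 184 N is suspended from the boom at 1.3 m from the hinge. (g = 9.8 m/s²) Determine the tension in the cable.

Take torques about the hinge: T sin 63° · 2.1 = 100×9.8×1.05 + 184×1.3 = 1268.2 N·m.
So T = 1268.2 / (0.8910 × 2.1) = 677.78 N.

T ≈ 678 N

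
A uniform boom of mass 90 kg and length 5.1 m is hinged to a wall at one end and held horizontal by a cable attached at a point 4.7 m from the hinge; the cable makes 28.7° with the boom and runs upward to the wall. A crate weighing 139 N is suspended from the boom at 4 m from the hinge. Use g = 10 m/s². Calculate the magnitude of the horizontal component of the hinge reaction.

Take torques about the hinge: T sin 28.7° · 4.7 = 90×10×2.55 + 139×4 = 2851 N·m.
So T = 2851 / (0.4802 × 4.7) = 1263.2 N.
ΣF_x = 0: H_x = T cos 28.7° = 1108 N.

H_x ≈ 1110 N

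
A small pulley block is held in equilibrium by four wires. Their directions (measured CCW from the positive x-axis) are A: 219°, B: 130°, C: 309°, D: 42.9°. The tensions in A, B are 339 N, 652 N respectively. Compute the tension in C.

Resolve: ΣF_x = 339 cos 219° + 652 cos 130° + T_C cos 309° + T_D cos 42.9° = 0.
        ΣF_y = 339 sin 219° + 652 sin 130° + T_C sin 309° + T_D sin 42.9° = 0.
The known terms sum to (-682.6, 286.1) N, so 0.6293 T_C + 0.7325 T_D = 682.6 and -0.7771 T_C + 0.6807 T_D = -286.1.
Solving simultaneously: T_C = 675.8 N, T_D = 351.2 N.

T_C ≈ 676 N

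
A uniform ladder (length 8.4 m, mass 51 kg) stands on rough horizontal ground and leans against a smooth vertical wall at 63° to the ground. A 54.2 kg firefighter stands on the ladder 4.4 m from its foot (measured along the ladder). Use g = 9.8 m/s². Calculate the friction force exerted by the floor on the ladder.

Torques about the foot: N_wall · 8.4 sin 63° = 51×9.8×4.2 cos 63° + 54.2×9.8×4.4 cos 63° → N_wall = 269.09 N.
ΣF_x = 0: f_floor = N_wall = 269.09 N.

f ≈ 269 N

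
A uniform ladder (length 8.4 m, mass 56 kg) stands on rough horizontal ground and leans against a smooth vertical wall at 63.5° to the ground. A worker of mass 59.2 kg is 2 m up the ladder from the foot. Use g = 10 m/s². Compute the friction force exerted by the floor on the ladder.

Torques about the foot: N_wall · 8.4 sin 63.5° = 56×10×4.2 cos 63.5° + 59.2×10×2 cos 63.5° → N_wall = 209.88 N.
ΣF_x = 0: f_floor = N_wall = 209.88 N.

f ≈ 210 N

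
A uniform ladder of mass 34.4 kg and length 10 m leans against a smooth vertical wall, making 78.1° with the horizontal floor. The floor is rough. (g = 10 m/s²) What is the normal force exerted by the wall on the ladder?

Torques about the foot: N_wall · 10 sin 78.1° = 34.4×10×5 cos 78.1° → N_wall = 36.246 N.

N_wall ≈ 36.2 N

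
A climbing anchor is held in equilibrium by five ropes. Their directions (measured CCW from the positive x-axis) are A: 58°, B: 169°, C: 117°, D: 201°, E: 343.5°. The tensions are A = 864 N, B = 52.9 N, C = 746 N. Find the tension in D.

Resolve: ΣF_x = 864 cos 58° + 52.9 cos 169° + 746 cos 117° + T_D cos 201° + T_E cos 343.5° = 0.
        ΣF_y = 864 sin 58° + 52.9 sin 169° + 746 sin 117° + T_D sin 201° + T_E sin 343.5° = 0.
The known terms sum to (67.25, 1407) N, so -0.9336 T_D + 0.9588 T_E = -67.25 and -0.3584 T_D − 0.2840 T_E = -1407.
Solving simultaneously: T_D = 2248 N, T_E = 2119 N.

T_D ≈ 2250 N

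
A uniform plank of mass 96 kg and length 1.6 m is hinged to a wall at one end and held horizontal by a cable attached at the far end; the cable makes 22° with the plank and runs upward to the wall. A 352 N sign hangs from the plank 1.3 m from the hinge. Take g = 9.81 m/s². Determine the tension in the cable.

T ≈ 2020 N

Take torques about the hinge: T sin 22° · 1.6 = 96×9.81×0.8 + 352×1.3 = 1211 N·m.
So T = 1211 / (0.3746 × 1.6) = 2020.5 N.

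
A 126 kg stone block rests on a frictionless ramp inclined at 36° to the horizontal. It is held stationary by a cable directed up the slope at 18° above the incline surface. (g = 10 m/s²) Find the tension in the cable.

T ≈ 779 N

Take axes along and perpendicular to the incline. Weight components: W sin 36° = 740.6 N down-slope, W cos 36° = 1019 N into the surface.
Along incline: T cos 18° = W sin 36° → T = 778.7 N.
Perpendicular: N = W cos 36° − T sin 18° = 778.7 N.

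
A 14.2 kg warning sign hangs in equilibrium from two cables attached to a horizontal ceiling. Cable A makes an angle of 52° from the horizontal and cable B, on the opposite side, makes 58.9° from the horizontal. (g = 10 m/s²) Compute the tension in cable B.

Weight W = 14.2 × 10 = 142 N acts straight down.
Horizontal: T_A cos 52° = T_B cos 58.9°  →  T_A = 0.839 T_B.
Vertical: T_A sin 52° + T_B sin 58.9° = 142.
Substituting the horizontal relation into the vertical equation gives 1.517 T_B = 142, so T_B = 93.58 N.

T_B ≈ 93.6 N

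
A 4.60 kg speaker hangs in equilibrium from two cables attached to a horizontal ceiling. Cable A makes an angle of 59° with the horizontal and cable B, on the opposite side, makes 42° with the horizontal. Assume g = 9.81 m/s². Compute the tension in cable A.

Weight W = 4.60 × 9.81 = 45.13 N acts straight down.
Horizontal: T_A cos 59° = T_B cos 42°  →  T_B = 0.6931 T_A.
Vertical: T_A sin 59° + T_B sin 42° = 45.13.
Substituting the horizontal relation into the vertical equation gives 1.321 T_A = 45.13, so T_A = 34.16 N.

T_A ≈ 34.2 N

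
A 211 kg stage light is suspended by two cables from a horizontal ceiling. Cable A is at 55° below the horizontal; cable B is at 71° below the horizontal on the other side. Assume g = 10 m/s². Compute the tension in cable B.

T_B ≈ 1500 N

Weight W = 211 × 10 = 2110 N acts straight down.
Horizontal: T_A cos 55° = T_B cos 71°  →  T_A = 0.5676 T_B.
Vertical: T_A sin 55° + T_B sin 71° = 2110.
Substituting the horizontal relation into the vertical equation gives 1.41 T_B = 2110, so T_B = 1496 N.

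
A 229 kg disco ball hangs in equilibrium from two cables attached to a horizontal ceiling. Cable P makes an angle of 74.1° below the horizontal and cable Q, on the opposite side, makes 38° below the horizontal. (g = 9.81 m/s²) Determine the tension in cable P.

Weight W = 229 × 9.81 = 2246 N acts straight down.
Horizontal: T_P cos 74.1° = T_Q cos 38°  →  T_Q = 0.3477 T_P.
Vertical: T_P sin 74.1° + T_Q sin 38° = 2246.
Substituting the horizontal relation into the vertical equation gives 1.176 T_P = 2246, so T_P = 1911 N.

T_P ≈ 1910 N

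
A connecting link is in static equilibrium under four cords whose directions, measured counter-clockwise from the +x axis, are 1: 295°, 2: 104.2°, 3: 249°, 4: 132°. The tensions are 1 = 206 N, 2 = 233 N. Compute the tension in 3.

T_3 ≈ 54.4 N

Resolve: ΣF_x = 206 cos 295° + 233 cos 104.2° + T_3 cos 249° + T_4 cos 132° = 0.
        ΣF_y = 206 sin 295° + 233 sin 104.2° + T_3 sin 249° + T_4 sin 132° = 0.
The known terms sum to (29.9, 39.18) N, so -0.3584 T_3 − 0.6691 T_4 = -29.9 and -0.9336 T_3 + 0.7431 T_4 = -39.18.
Solving simultaneously: T_3 = 54.36 N, T_4 = 15.57 N.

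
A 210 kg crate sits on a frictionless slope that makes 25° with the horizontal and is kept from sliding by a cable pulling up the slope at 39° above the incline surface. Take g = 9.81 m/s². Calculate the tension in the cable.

T ≈ 1120 N

Take axes along and perpendicular to the incline. Weight components: W sin 25° = 870.6 N down-slope, W cos 25° = 1867 N into the surface.
Along incline: T cos 39° = W sin 25° → T = 1120 N.
Perpendicular: N = W cos 25° − T sin 39° = 1162 N.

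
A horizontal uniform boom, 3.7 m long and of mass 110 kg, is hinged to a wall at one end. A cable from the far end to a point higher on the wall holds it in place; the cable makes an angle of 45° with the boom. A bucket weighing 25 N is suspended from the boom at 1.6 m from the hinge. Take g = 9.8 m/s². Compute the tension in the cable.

Take torques about the hinge: T sin 45° · 3.7 = 110×9.8×1.85 + 25×1.6 = 2034.3 N·m.
So T = 2034.3 / (0.7071 × 3.7) = 777.55 N.

T ≈ 778 N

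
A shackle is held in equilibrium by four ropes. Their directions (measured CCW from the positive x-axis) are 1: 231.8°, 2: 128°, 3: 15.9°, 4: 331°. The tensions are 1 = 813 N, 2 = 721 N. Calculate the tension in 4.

Resolve: ΣF_x = 813 cos 231.8° + 721 cos 128° + T_3 cos 15.9° + T_4 cos 331° = 0.
        ΣF_y = 813 sin 231.8° + 721 sin 128° + T_3 sin 15.9° + T_4 sin 331° = 0.
The known terms sum to (-946.7, -70.75) N, so 0.9617 T_3 + 0.8746 T_4 = 946.7 and 0.2740 T_3 − 0.4848 T_4 = 70.75.
Solving simultaneously: T_3 = 737.8 N, T_4 = 271 N.

T_4 ≈ 271 N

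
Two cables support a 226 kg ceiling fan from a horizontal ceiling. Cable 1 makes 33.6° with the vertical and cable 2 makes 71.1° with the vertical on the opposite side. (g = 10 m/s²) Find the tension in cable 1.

T_1 ≈ 2210 N

Angles from the horizontal: cable 1 is 90° − 33.6° = 56.4°, cable 2 is 90° − 71.1° = 18.9°.
Weight W = 226 × 10 = 2260 N acts straight down.
Horizontal: T_1 cos 56.4° = T_2 cos 18.9°  →  T_2 = 0.5849 T_1.
Vertical: T_1 sin 56.4° + T_2 sin 18.9° = 2260.
Substituting the horizontal relation into the vertical equation gives 1.022 T_1 = 2260, so T_1 = 2211 N.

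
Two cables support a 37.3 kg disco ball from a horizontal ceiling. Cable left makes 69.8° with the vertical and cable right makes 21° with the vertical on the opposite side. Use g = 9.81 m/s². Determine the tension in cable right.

T_right ≈ 343 N

Angles from the horizontal: cable left is 90° − 69.8° = 20.2°, cable right is 90° − 21° = 69°.
Weight W = 37.3 × 9.81 = 365.9 N acts straight down.
Horizontal: T_left cos 20.2° = T_right cos 69°  →  T_left = 0.3819 T_right.
Vertical: T_left sin 20.2° + T_right sin 69° = 365.9.
Substituting the horizontal relation into the vertical equation gives 1.065 T_right = 365.9, so T_right = 343.4 N.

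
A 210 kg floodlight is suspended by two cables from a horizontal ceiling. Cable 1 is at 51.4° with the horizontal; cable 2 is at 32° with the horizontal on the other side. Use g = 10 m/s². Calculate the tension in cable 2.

Weight W = 210 × 10 = 2100 N acts straight down.
Horizontal: T_1 cos 51.4° = T_2 cos 32°  →  T_1 = 1.359 T_2.
Vertical: T_1 sin 51.4° + T_2 sin 32° = 2100.
Substituting the horizontal relation into the vertical equation gives 1.592 T_2 = 2100, so T_2 = 1319 N.

T_2 ≈ 1320 N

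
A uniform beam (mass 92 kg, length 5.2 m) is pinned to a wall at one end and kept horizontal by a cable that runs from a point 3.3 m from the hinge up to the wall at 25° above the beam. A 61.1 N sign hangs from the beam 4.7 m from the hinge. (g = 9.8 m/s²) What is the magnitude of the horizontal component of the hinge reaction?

Take torques about the hinge: T sin 25° · 3.3 = 92×9.8×2.6 + 61.1×4.7 = 2631.3 N·m.
So T = 2631.3 / (0.4226 × 3.3) = 1886.7 N.
ΣF_x = 0: H_x = T cos 25° = 1710 N.

H_x ≈ 1710 N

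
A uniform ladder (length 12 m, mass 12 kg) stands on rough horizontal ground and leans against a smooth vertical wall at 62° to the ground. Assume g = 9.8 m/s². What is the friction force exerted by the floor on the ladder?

f ≈ 31.3 N

Torques about the foot: N_wall · 12 sin 62° = 12×9.8×6 cos 62° → N_wall = 31.265 N.
ΣF_x = 0: f_floor = N_wall = 31.265 N.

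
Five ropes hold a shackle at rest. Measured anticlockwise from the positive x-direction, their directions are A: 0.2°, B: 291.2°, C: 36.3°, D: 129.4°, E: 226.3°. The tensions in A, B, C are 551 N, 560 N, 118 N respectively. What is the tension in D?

T_D ≈ 931 N

Resolve: ΣF_x = 551 cos 0.2° + 560 cos 291.2° + 118 cos 36.3° + T_D cos 129.4° + T_E cos 226.3° = 0.
        ΣF_y = 551 sin 0.2° + 560 sin 291.2° + 118 sin 36.3° + T_D sin 129.4° + T_E sin 226.3° = 0.
The known terms sum to (848.6, -450.3) N, so -0.6347 T_D − 0.6909 T_E = -848.6 and 0.7727 T_D − 0.7230 T_E = 450.3.
Solving simultaneously: T_D = 931.4 N, T_E = 372.6 N.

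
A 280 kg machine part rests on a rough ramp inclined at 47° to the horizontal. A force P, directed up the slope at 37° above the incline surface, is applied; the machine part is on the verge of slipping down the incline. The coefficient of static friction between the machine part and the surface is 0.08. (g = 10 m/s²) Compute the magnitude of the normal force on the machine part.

On the verge of sliding down the incline, friction equals μN and acts up the slope.
Perpendicular: N + P sin 37° = W cos 47° = 1910 N.
Along incline: P cos 37° + μN = W sin 47° with W sin 47° = 2048 N.
Solving the pair for P and N: P = 2525 N, N = 390 N (and f = μN = 31.2 N).

N ≈ 390 N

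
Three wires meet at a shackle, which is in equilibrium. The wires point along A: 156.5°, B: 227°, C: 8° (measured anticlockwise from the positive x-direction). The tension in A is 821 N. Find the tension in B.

T_B ≈ 682 N

Resolve: ΣF_x = 821 cos 156.5° + T_B cos 227° + T_C cos 8° = 0.
        ΣF_y = 821 sin 156.5° + T_B sin 227° + T_C sin 8° = 0.
The known terms sum to (-752.9, 327.4) N, so -0.6820 T_B + 0.9903 T_C = 752.9 and -0.7314 T_B + 0.1392 T_C = -327.4.
Solving simultaneously: T_B = 681.6 N, T_C = 1230 N.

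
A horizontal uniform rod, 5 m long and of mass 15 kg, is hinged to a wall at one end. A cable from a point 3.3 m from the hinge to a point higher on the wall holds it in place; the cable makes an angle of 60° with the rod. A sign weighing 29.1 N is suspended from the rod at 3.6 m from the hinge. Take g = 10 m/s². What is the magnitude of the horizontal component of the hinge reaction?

Take torques about the hinge: T sin 60° · 3.3 = 15×10×2.5 + 29.1×3.6 = 479.76 N·m.
So T = 479.76 / (0.8660 × 3.3) = 167.87 N.
ΣF_x = 0: H_x = T cos 60° = 83.936 N.

H_x ≈ 83.9 N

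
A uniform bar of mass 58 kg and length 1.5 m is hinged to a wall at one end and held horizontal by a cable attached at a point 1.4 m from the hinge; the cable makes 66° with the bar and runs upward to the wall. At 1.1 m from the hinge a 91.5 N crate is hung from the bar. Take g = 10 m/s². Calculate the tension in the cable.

Take torques about the hinge: T sin 66° · 1.4 = 58×10×0.75 + 91.5×1.1 = 535.65 N·m.
So T = 535.65 / (0.9135 × 1.4) = 418.82 N.

T ≈ 419 N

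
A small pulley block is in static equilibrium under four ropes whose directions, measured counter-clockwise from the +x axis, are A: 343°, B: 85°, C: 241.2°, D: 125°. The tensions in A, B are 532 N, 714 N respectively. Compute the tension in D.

Resolve: ΣF_x = 532 cos 343° + 714 cos 85° + T_C cos 241.2° + T_D cos 125° = 0.
        ΣF_y = 532 sin 343° + 714 sin 85° + T_C sin 241.2° + T_D sin 125° = 0.
The known terms sum to (571, 555.7) N, so -0.4818 T_C − 0.5736 T_D = -571 and -0.8763 T_C + 0.8192 T_D = -555.7.
Solving simultaneously: T_C = 876.5 N, T_D = 259.3 N.

T_D ≈ 259 N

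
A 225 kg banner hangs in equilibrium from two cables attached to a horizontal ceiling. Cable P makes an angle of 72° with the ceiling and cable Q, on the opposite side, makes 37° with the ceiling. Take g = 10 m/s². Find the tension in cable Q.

T_Q ≈ 735 N

Weight W = 225 × 10 = 2250 N acts straight down.
Horizontal: T_P cos 72° = T_Q cos 37°  →  T_P = 2.584 T_Q.
Vertical: T_P sin 72° + T_Q sin 37° = 2250.
Substituting the horizontal relation into the vertical equation gives 3.06 T_Q = 2250, so T_Q = 735.4 N.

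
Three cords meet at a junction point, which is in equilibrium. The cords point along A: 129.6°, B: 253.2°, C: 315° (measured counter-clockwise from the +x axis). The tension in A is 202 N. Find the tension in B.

Resolve: ΣF_x = 202 cos 129.6° + T_B cos 253.2° + T_C cos 315° = 0.
        ΣF_y = 202 sin 129.6° + T_B sin 253.2° + T_C sin 315° = 0.
The known terms sum to (-128.8, 155.6) N, so -0.2890 T_B + 0.7071 T_C = 128.8 and -0.9573 T_B − 0.7071 T_C = -155.6.
Solving simultaneously: T_B = 21.57 N, T_C = 190.9 N.

T_B ≈ 21.6 N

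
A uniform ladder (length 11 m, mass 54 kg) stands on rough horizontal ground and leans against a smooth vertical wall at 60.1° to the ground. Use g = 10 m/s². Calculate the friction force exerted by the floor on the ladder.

f ≈ 155 N

Torques about the foot: N_wall · 11 sin 60.1° = 54×10×5.5 cos 60.1° → N_wall = 155.26 N.
ΣF_x = 0: f_floor = N_wall = 155.26 N.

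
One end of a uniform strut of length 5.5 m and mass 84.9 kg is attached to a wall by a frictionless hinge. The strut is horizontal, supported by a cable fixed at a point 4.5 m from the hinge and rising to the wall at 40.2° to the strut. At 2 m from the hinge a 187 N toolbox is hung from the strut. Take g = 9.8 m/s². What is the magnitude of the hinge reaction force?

Take torques about the hinge: T sin 40.2° · 4.5 = 84.9×9.8×2.75 + 187×2 = 2662.1 N·m.
So T = 2662.1 / (0.6455 × 4.5) = 916.51 N.
ΣF_x = 0: H_x = T cos 40.2° = 700.03 N.
ΣF_y = 0: H_y = (84.9×9.8 + 187) − T sin 40.2° = 1019 − 591.57 = 427.45 N.
|H| = √(H_x² + H_y²) = √((700.03)² + (427.45)²) = 820.21 N.

|H| ≈ 820 N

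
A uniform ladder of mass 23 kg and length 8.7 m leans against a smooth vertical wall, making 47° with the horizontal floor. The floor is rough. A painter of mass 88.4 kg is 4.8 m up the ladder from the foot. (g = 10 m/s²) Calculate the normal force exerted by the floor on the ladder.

N_floor ≈ 1110 N

ΣF_y = 0: N_floor = 23×10 + 88.4×10 = 1114 N.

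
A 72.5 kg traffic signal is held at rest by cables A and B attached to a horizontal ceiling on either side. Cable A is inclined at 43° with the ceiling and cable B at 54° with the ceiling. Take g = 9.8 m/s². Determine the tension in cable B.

Weight W = 72.5 × 9.8 = 710.5 N acts straight down.
Horizontal: T_A cos 43° = T_B cos 54°  →  T_A = 0.8037 T_B.
Vertical: T_A sin 43° + T_B sin 54° = 710.5.
Substituting the horizontal relation into the vertical equation gives 1.357 T_B = 710.5, so T_B = 523.5 N.

T_B ≈ 524 N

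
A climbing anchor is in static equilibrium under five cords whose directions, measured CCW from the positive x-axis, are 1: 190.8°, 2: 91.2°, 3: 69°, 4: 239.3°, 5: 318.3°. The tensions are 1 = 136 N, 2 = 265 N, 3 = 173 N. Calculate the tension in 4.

Resolve: ΣF_x = 136 cos 190.8° + 265 cos 91.2° + 173 cos 69° + T_4 cos 239.3° + T_5 cos 318.3° = 0.
        ΣF_y = 136 sin 190.8° + 265 sin 91.2° + 173 sin 69° + T_4 sin 239.3° + T_5 sin 318.3° = 0.
The known terms sum to (-77.14, 401) N, so -0.5105 T_4 + 0.7466 T_5 = 77.14 and -0.8599 T_4 − 0.6652 T_5 = -401.
Solving simultaneously: T_4 = 252.7 N, T_5 = 276.1 N.

T_4 ≈ 253 N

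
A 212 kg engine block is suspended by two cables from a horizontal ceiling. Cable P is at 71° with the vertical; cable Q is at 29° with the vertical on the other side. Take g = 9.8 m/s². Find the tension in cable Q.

T_Q ≈ 1990 N

Angles from the horizontal: cable P is 90° − 71° = 19°, cable Q is 90° − 29° = 61°.
Weight W = 212 × 9.8 = 2078 N acts straight down.
Horizontal: T_P cos 19° = T_Q cos 61°  →  T_P = 0.5127 T_Q.
Vertical: T_P sin 19° + T_Q sin 61° = 2078.
Substituting the horizontal relation into the vertical equation gives 1.042 T_Q = 2078, so T_Q = 1995 N.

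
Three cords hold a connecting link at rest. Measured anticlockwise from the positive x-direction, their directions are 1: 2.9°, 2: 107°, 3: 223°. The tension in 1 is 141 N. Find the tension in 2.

Resolve: ΣF_x = 141 cos 2.9° + T_2 cos 107° + T_3 cos 223° = 0.
        ΣF_y = 141 sin 2.9° + T_2 sin 107° + T_3 sin 223° = 0.
The known terms sum to (140.8, 7.134) N, so -0.2924 T_2 − 0.7314 T_3 = -140.8 and 0.9563 T_2 − 0.6820 T_3 = -7.134.
Solving simultaneously: T_2 = 101 N, T_3 = 152.2 N.

T_2 ≈ 101 N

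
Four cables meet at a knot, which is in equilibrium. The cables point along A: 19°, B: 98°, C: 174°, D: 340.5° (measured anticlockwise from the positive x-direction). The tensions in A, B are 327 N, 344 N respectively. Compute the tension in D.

Resolve: ΣF_x = 327 cos 19° + 344 cos 98° + T_C cos 174° + T_D cos 340.5° = 0.
        ΣF_y = 327 sin 19° + 344 sin 98° + T_C sin 174° + T_D sin 340.5° = 0.
The known terms sum to (261.3, 447.1) N, so -0.9945 T_C + 0.9426 T_D = -261.3 and 0.1045 T_C − 0.3338 T_D = -447.1.
Solving simultaneously: T_C = 2179 N, T_D = 2022 N.

T_D ≈ 2020 N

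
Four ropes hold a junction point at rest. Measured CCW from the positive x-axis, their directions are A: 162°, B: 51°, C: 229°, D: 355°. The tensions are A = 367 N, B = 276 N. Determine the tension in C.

Resolve: ΣF_x = 367 cos 162° + 276 cos 51° + T_C cos 229° + T_D cos 355° = 0.
        ΣF_y = 367 sin 162° + 276 sin 51° + T_C sin 229° + T_D sin 355° = 0.
The known terms sum to (-175.3, 327.9) N, so -0.6561 T_C + 0.9962 T_D = 175.3 and -0.7547 T_C − 0.0872 T_D = -327.9.
Solving simultaneously: T_C = 384.9 N, T_D = 429.5 N.

T_C ≈ 385 N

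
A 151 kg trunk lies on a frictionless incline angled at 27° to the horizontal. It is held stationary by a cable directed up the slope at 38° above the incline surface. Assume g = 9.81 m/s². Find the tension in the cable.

Take axes along and perpendicular to the incline. Weight components: W sin 27° = 672.5 N down-slope, W cos 27° = 1320 N into the surface.
Along incline: T cos 38° = W sin 27° → T = 853.4 N.
Perpendicular: N = W cos 27° − T sin 38° = 794.4 N.

T ≈ 853 N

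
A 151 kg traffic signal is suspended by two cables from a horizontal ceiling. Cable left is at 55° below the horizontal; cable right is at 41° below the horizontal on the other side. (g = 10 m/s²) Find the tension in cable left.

Weight W = 151 × 10 = 1510 N acts straight down.
Horizontal: T_left cos 55° = T_right cos 41°  →  T_right = 0.76 T_left.
Vertical: T_left sin 55° + T_right sin 41° = 1510.
Substituting the horizontal relation into the vertical equation gives 1.318 T_left = 1510, so T_left = 1146 N.

T_left ≈ 1150 N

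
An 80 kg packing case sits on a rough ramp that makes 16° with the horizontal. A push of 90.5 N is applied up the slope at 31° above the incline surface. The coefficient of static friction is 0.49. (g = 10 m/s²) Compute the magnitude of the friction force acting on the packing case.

Axes along / perpendicular to the incline. W sin 16° = 220.5 N down-slope; W cos 16° = 769 N into the surface.
Perpendicular: N = W cos 16° − P sin 31° = 769 − 46.61 = 722.4 N.
Along incline: P cos 31° + f = W sin 16° (friction acts up-slope) → f = 220.5 − 77.57 = 142.9 N.
|f| = 142.9 N ≤ μN = 354 N, so the packing case is indeed static.

f ≈ 143 N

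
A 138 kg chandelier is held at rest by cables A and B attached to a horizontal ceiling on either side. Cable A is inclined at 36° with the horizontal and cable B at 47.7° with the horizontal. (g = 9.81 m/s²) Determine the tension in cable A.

Weight W = 138 × 9.81 = 1354 N acts straight down.
Horizontal: T_A cos 36° = T_B cos 47.7°  →  T_B = 1.202 T_A.
Vertical: T_A sin 36° + T_B sin 47.7° = 1354.
Substituting the horizontal relation into the vertical equation gives 1.477 T_A = 1354, so T_A = 916.6 N.

T_A ≈ 917 N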